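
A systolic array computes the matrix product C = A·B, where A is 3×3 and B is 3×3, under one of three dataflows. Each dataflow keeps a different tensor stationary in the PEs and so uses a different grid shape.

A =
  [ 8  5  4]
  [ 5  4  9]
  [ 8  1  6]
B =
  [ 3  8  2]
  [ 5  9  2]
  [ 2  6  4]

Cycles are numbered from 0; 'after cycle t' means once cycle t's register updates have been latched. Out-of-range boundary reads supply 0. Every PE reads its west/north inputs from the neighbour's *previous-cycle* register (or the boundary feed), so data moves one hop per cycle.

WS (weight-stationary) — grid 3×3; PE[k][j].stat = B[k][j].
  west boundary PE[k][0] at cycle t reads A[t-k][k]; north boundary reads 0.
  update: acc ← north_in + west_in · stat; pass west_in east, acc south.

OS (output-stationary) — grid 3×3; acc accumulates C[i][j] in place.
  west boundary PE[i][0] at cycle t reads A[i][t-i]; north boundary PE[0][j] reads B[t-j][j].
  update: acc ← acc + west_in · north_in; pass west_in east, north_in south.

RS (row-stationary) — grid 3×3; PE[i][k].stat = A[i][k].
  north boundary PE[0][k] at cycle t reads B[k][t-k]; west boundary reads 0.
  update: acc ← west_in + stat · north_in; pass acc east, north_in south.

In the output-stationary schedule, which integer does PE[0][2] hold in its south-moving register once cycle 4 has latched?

register = 4

OS 3×3: PE[0][2] cycle-by-cycle (with neighbour feeds):
  @0  [0,1]  acc 0  |  →0  ↓0
  @0  [0,2]  acc 0  |  →0  ↓0
  @1  [0,1]  acc 64  |  →8  ↓8
  @1  [0,2]  acc 0  |  →0  ↓0
  @2  [0,1]  acc 109  |  →5  ↓9
  @2  [0,2]  acc 16  |  →8  ↓2
  @3  [0,1]  acc 133  |  →4  ↓6
  @3  [0,2]  acc 26  |  →5  ↓2
  @4  [0,1]  acc 133  |  →0  ↓0
  @4  [0,2]  acc 42  |  →4  ↓4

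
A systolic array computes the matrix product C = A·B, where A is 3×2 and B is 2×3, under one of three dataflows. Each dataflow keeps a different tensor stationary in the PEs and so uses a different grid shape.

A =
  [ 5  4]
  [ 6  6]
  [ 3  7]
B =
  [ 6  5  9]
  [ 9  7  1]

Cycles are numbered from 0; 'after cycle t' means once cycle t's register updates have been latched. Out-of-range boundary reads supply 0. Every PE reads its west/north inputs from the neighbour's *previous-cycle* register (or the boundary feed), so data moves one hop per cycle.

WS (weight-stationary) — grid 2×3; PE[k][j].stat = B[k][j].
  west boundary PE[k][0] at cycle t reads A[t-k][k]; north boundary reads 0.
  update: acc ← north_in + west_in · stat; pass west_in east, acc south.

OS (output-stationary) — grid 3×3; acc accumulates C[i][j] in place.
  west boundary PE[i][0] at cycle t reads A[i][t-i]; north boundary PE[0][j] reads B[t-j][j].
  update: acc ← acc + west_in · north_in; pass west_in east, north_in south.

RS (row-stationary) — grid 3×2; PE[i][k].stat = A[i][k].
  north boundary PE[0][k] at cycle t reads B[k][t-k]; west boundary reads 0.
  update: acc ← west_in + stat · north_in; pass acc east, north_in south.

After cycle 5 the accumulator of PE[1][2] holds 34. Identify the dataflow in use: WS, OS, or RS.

— WS: 2×3; PE[1][2] trace:
  c0 r1c2: 0 / 0 / 0
  c1 r1c2: 0 / 0 / 0
  c2 r1c2: 0 / 0 / 0
  c3 r1c2: 49 / 4 / 49
  c4 r1c2: 60 / 6 / 60
  c5 r1c2: 34 / 7 / 34
— OS: 3×3; PE[1][2] trace:
  c0 r1c2: 0 / 0 / 0
  c1 r1c2: 0 / 0 / 0
  c2 r1c2: 0 / 0 / 0
  c3 r1c2: 54 / 6 / 9
  c4 r1c2: 60 / 6 / 1
  c5 r1c2: 60 / 0 / 0
RS: PE[1][2] is outside its 3×2 grid.

dataflow = WS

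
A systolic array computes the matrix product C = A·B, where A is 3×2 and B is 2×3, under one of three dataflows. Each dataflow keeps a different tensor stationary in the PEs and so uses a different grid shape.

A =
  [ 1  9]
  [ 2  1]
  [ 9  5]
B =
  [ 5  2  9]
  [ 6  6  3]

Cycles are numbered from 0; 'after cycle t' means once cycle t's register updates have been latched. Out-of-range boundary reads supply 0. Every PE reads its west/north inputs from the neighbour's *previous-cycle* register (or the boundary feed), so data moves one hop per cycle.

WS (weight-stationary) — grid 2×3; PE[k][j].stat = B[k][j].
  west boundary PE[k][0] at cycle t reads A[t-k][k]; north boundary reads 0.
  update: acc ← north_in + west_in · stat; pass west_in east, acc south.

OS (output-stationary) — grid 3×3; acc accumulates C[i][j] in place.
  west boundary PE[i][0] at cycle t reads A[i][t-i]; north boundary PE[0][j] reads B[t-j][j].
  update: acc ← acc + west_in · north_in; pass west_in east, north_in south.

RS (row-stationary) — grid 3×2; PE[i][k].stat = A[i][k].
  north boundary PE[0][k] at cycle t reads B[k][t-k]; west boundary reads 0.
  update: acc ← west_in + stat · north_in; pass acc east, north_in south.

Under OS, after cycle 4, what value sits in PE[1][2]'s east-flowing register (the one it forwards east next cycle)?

OS (3×3). Following PE[1][2] plus its west/north inputs:
  c0 r0c2: 0 / 0 / 0
  c0 r1c1: 0 / 0 / 0
  c0 r1c2: 0 / 0 / 0
  c1 r0c2: 0 / 0 / 0
  c1 r1c1: 0 / 0 / 0
  c1 r1c2: 0 / 0 / 0
  c2 r0c2: 9 / 1 / 9
  c2 r1c1: 4 / 2 / 2
  c2 r1c2: 0 / 0 / 0
  c3 r0c2: 36 / 9 / 3
  c3 r1c1: 10 / 1 / 6
  c3 r1c2: 18 / 2 / 9
  c4 r0c2: 36 / 0 / 0
  c4 r1c1: 10 / 0 / 0
  c4 r1c2: 21 / 1 / 3

register = 1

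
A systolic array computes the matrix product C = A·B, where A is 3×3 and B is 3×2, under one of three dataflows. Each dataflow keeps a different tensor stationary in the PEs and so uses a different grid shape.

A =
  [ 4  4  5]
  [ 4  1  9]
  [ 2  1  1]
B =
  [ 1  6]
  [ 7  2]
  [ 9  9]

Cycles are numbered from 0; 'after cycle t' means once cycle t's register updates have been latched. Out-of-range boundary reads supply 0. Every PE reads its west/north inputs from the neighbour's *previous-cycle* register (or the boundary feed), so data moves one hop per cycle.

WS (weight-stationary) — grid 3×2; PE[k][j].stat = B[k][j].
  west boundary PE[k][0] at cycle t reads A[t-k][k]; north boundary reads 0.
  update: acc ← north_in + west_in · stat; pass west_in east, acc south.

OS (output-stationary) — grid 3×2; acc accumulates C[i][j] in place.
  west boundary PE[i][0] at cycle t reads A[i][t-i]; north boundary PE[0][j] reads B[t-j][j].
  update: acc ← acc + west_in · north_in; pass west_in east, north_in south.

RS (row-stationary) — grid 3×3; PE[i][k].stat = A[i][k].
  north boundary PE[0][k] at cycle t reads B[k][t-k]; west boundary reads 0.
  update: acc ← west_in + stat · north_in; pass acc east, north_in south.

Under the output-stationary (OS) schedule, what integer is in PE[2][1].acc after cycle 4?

OS (3×2). Following PE[2][1] plus its west/north inputs:
  step 0 · PE1,1: acc=0; fwd→0 fwd↓0
  step 0 · PE2,0: acc=0; fwd→0 fwd↓0
  step 0 · PE2,1: acc=0; fwd→0 fwd↓0
  step 1 · PE1,1: acc=0; fwd→0 fwd↓0
  step 1 · PE2,0: acc=0; fwd→0 fwd↓0
  step 1 · PE2,1: acc=0; fwd→0 fwd↓0
  step 2 · PE1,1: acc=24; fwd→4 fwd↓6
  step 2 · PE2,0: acc=2; fwd→2 fwd↓1
  step 2 · PE2,1: acc=0; fwd→0 fwd↓0
  step 3 · PE1,1: acc=26; fwd→1 fwd↓2
  step 3 · PE2,0: acc=9; fwd→1 fwd↓7
  step 3 · PE2,1: acc=12; fwd→2 fwd↓6
  step 4 · PE1,1: acc=107; fwd→9 fwd↓9
  step 4 · PE2,0: acc=18; fwd→1 fwd↓9
  step 4 · PE2,1: acc=14; fwd→1 fwd↓2

PE[2][1].acc = 14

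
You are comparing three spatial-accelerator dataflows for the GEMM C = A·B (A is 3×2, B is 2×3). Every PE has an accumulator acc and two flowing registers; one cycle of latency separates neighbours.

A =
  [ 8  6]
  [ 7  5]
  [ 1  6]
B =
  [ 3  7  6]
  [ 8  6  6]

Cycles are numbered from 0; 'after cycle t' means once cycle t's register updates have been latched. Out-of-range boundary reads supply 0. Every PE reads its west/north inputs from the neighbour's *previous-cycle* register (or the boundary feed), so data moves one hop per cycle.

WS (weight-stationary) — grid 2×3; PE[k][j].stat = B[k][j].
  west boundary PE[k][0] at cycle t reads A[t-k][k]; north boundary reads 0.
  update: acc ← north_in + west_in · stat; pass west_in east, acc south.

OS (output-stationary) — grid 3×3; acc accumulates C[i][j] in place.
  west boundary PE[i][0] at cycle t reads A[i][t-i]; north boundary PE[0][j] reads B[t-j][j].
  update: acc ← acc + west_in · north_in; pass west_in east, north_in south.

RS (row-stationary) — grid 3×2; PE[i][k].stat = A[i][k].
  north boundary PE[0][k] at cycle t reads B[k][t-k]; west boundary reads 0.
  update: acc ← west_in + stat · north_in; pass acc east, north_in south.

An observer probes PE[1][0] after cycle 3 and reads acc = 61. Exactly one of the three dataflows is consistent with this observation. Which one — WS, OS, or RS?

dataflow = OS

Under WS (2×3), PE[1][0]:
  0: (1,0).acc=0  regs=<0,0>
  1: (1,0).acc=72  regs=<6,72>
  2: (1,0).acc=61  regs=<5,61>
  3: (1,0).acc=51  regs=<6,51>
Under OS (3×3), PE[1][0]:
  0: (1,0).acc=0  regs=<0,0>
  1: (1,0).acc=21  regs=<7,3>
  2: (1,0).acc=61  regs=<5,8>
  3: (1,0).acc=61  regs=<0,0>
Under RS (3×2), PE[1][0]:
  0: (1,0).acc=0  regs=<0,0>
  1: (1,0).acc=21  regs=<21,3>
  2: (1,0).acc=49  regs=<49,7>
  3: (1,0).acc=42  regs=<42,6>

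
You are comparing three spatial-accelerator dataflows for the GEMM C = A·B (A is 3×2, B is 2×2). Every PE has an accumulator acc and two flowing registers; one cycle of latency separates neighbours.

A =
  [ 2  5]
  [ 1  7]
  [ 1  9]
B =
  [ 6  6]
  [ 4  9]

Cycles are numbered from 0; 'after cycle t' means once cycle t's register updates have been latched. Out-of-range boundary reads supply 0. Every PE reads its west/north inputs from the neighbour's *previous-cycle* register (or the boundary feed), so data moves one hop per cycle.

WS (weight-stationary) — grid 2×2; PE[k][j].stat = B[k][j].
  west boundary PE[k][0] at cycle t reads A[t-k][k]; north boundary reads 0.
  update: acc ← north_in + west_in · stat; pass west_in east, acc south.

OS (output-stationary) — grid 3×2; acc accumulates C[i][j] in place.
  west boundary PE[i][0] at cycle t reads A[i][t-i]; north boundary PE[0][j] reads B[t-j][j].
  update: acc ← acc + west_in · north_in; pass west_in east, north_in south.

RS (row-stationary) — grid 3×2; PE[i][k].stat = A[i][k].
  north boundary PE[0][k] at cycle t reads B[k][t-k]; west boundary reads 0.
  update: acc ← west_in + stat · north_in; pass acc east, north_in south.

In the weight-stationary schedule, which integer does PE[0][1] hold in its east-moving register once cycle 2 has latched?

register = 1

WS on a 2×2 grid — tracing PE[0][1] and its feeders:
  step 0 · PE0,0: acc=12; fwd→2 fwd↓12
  step 0 · PE0,1: acc=0; fwd→0 fwd↓0
  step 1 · PE0,0: acc=6; fwd→1 fwd↓6
  step 1 · PE0,1: acc=12; fwd→2 fwd↓12
  step 2 · PE0,0: acc=6; fwd→1 fwd↓6
  step 2 · PE0,1: acc=6; fwd→1 fwd↓6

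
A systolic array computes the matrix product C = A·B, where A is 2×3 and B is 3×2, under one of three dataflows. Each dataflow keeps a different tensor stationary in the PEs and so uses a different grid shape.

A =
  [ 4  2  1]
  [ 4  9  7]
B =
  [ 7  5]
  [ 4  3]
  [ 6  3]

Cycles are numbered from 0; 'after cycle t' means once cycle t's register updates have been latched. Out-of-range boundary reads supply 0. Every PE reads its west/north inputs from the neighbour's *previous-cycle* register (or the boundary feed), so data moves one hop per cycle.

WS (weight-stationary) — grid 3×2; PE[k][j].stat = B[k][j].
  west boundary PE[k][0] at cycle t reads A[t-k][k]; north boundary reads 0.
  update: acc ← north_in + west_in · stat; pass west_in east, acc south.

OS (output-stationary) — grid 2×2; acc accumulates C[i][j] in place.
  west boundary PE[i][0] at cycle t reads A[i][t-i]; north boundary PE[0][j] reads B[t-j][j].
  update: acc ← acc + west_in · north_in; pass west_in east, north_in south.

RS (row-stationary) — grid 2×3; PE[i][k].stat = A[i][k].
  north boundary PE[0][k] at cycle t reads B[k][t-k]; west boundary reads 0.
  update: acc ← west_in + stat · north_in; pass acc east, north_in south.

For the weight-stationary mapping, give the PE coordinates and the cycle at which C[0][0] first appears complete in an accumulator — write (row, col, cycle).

WS — PE[2][0] is where C[0][0] collects:
  [0] (2,0) acc=0 (h:0 v:0)
  [1] (2,0) acc=0 (h:0 v:0)
  [2] (2,0) acc=42 (h:1 v:42)

(row, col, cycle) = (2, 0, 2)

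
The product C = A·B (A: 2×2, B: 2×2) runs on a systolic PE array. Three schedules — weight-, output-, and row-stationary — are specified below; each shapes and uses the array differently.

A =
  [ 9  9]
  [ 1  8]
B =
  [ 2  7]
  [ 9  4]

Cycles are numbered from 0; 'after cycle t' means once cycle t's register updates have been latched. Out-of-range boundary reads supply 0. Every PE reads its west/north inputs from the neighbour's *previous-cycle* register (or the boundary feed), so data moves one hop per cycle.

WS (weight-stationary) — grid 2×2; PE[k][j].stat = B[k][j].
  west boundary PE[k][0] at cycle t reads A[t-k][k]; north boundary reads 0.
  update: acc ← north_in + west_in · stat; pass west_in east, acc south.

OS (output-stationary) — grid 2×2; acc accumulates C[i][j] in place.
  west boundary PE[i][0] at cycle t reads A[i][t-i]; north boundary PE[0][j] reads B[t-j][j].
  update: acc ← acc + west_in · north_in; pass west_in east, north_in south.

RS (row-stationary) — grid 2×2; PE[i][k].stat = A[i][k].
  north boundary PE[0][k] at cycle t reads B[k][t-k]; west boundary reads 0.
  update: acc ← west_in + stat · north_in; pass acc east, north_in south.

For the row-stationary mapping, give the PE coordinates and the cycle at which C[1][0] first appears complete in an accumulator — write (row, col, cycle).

(row, col, cycle) = (1, 1, 2)

RS: C[1][0] accumulates in PE[1][1]:
  step 0 · PE1,1: acc=0; fwd→0 fwd↓0
  step 1 · PE1,1: acc=0; fwd→0 fwd↓0
  step 2 · PE1,1: acc=74; fwd→74 fwd↓9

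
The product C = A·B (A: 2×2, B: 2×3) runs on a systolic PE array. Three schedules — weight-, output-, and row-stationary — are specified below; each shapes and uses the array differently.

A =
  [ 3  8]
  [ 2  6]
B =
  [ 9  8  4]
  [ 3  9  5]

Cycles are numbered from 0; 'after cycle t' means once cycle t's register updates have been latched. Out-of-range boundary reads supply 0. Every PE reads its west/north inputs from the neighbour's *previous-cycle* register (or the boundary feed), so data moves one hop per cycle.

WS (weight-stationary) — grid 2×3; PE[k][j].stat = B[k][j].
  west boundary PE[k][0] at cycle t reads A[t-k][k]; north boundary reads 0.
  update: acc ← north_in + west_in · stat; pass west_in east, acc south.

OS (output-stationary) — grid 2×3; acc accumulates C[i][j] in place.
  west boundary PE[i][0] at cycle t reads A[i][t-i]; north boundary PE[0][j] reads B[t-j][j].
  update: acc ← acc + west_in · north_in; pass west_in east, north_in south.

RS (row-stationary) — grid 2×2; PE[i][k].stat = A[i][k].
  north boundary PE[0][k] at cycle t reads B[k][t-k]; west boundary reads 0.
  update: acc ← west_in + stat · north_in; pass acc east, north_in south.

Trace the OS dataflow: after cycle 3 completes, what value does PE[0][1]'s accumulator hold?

PE[0][1].acc = 96

OS 2×3: PE[0][1] cycle-by-cycle (with neighbour feeds):
  [0] (0,0) acc=27 (h:3 v:9)
  [0] (0,1) acc=0 (h:0 v:0)
  [1] (0,0) acc=51 (h:8 v:3)
  [1] (0,1) acc=24 (h:3 v:8)
  [2] (0,0) acc=51 (h:0 v:0)
  [2] (0,1) acc=96 (h:8 v:9)
  [3] (0,0) acc=51 (h:0 v:0)
  [3] (0,1) acc=96 (h:0 v:0)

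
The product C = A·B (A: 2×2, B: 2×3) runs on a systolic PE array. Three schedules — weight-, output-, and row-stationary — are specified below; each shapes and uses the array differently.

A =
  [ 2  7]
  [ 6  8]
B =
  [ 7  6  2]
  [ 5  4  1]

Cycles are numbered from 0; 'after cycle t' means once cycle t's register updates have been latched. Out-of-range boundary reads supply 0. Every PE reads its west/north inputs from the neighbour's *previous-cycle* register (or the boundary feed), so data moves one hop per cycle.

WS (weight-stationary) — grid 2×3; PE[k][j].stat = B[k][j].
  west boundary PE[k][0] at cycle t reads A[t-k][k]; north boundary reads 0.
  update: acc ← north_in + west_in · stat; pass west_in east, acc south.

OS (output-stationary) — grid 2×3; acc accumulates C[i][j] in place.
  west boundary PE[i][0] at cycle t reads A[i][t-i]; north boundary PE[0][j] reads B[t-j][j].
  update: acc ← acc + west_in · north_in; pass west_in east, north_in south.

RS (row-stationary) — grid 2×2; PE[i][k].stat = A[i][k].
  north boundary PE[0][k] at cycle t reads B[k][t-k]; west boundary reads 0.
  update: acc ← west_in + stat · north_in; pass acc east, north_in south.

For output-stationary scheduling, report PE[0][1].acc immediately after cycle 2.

Tracing OS — 2×3 array, target PE[0][1]:
  cycle 0: PE[0][0] → acc 14, east 2, south 7
  cycle 0: PE[0][1] → acc 0, east 0, south 0
  cycle 1: PE[0][0] → acc 49, east 7, south 5
  cycle 1: PE[0][1] → acc 12, east 2, south 6
  cycle 2: PE[0][0] → acc 49, east 0, south 0
  cycle 2: PE[0][1] → acc 40, east 7, south 4

PE[0][1].acc = 40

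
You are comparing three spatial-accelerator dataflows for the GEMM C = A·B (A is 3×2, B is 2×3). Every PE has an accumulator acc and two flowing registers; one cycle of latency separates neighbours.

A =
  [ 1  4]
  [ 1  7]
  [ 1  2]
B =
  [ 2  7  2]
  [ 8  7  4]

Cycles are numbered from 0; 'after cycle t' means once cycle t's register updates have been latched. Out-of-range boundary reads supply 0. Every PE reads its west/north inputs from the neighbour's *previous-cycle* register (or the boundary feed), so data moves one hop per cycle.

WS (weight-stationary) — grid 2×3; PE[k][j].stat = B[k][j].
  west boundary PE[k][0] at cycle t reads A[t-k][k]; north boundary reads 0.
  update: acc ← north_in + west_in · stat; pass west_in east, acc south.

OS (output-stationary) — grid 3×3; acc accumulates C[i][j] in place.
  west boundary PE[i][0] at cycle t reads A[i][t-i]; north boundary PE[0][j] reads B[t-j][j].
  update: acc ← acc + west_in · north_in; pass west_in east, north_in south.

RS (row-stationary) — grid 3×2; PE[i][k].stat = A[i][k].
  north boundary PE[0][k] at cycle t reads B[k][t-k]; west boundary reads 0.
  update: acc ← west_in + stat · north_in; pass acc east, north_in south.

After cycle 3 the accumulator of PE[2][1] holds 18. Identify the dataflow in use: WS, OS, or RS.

WS (2×3): PE[2][1] does not exist.
OS (3×3 grid), PE[2][1]:
  [0] (2,1) acc=0 (h:0 v:0)
  [1] (2,1) acc=0 (h:0 v:0)
  [2] (2,1) acc=0 (h:0 v:0)
  [3] (2,1) acc=7 (h:1 v:7)
RS (3×2 grid), PE[2][1]:
  [0] (2,1) acc=0 (h:0 v:0)
  [1] (2,1) acc=0 (h:0 v:0)
  [2] (2,1) acc=0 (h:0 v:0)
  [3] (2,1) acc=18 (h:18 v:8)

dataflow = RS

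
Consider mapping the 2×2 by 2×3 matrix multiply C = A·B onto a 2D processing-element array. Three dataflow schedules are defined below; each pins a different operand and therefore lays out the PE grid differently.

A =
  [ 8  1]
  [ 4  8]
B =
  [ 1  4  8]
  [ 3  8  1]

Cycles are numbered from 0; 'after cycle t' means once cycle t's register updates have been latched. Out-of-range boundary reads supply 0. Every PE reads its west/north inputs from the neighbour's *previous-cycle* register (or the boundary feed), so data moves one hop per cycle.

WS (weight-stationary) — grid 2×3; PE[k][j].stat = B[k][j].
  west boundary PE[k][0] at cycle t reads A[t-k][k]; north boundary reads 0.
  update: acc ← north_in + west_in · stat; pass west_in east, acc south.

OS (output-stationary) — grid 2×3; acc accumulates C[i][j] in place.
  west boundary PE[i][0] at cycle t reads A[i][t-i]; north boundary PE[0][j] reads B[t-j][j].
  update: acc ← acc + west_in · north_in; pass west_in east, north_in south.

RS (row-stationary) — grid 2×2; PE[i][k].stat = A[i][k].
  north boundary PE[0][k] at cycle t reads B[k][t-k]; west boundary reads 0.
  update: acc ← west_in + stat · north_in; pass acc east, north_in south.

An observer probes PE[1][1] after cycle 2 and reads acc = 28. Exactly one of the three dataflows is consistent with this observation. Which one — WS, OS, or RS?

WS [2×3] PE[1][1] across cycles:
  t=0 PE[1][1]: acc=0 h=0 v=0
  t=1 PE[1][1]: acc=0 h=0 v=0
  t=2 PE[1][1]: acc=40 h=1 v=40
OS [2×3] PE[1][1] across cycles:
  t=0 PE[1][1]: acc=0 h=0 v=0
  t=1 PE[1][1]: acc=0 h=0 v=0
  t=2 PE[1][1]: acc=16 h=4 v=4
RS [2×2] PE[1][1] across cycles:
  t=0 PE[1][1]: acc=0 h=0 v=0
  t=1 PE[1][1]: acc=0 h=0 v=0
  t=2 PE[1][1]: acc=28 h=28 v=3

dataflow = RS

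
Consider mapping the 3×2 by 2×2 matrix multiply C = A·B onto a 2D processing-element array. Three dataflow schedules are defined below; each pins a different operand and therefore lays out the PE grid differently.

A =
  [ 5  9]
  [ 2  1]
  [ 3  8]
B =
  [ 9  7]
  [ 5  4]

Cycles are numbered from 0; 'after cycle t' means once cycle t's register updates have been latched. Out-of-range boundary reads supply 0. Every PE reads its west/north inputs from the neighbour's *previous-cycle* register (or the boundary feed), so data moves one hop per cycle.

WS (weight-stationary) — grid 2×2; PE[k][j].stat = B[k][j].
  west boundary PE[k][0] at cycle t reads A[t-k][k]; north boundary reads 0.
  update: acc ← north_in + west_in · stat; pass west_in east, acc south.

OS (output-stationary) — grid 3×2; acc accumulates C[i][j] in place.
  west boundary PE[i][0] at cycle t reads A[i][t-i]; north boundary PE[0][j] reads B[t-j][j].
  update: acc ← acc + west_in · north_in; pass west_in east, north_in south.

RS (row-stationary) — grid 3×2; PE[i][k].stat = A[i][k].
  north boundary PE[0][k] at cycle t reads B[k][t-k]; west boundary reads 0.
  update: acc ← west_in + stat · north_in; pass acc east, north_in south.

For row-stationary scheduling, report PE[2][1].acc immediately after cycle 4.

PE[2][1].acc = 53

RS (3×2). Following PE[2][1] plus its west/north inputs:
  after 0 — PE[1][1] acc=0, pass-E 0, pass-S 0
  after 0 — PE[2][0] acc=0, pass-E 0, pass-S 0
  after 0 — PE[2][1] acc=0, pass-E 0, pass-S 0
  after 1 — PE[1][1] acc=0, pass-E 0, pass-S 0
  after 1 — PE[2][0] acc=0, pass-E 0, pass-S 0
  after 1 — PE[2][1] acc=0, pass-E 0, pass-S 0
  after 2 — PE[1][1] acc=23, pass-E 23, pass-S 5
  after 2 — PE[2][0] acc=27, pass-E 27, pass-S 9
  after 2 — PE[2][1] acc=0, pass-E 0, pass-S 0
  after 3 — PE[1][1] acc=18, pass-E 18, pass-S 4
  after 3 — PE[2][0] acc=21, pass-E 21, pass-S 7
  after 3 — PE[2][1] acc=67, pass-E 67, pass-S 5
  after 4 — PE[1][1] acc=0, pass-E 0, pass-S 0
  after 4 — PE[2][0] acc=0, pass-E 0, pass-S 0
  after 4 — PE[2][1] acc=53, pass-E 53, pass-S 4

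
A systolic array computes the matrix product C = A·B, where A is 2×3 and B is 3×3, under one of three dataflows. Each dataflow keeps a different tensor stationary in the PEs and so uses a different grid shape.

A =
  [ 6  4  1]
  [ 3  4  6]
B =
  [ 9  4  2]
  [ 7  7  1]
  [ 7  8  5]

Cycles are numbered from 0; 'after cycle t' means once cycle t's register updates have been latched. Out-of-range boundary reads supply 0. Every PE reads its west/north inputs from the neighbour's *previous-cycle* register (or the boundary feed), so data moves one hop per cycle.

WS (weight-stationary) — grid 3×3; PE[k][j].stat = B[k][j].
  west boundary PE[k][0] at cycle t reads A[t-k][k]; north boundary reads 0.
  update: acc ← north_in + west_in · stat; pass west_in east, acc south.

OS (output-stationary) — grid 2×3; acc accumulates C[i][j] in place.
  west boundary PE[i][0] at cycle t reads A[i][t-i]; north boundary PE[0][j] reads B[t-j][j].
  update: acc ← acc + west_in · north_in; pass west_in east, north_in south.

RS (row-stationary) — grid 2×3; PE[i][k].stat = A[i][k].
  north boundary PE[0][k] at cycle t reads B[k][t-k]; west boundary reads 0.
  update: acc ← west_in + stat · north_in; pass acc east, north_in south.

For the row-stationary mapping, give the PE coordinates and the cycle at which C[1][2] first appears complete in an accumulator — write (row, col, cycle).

RS: C[1][2] accumulates in PE[1][2]:
  cycle 0: PE[1][2] → acc 0, east 0, south 0
  cycle 1: PE[1][2] → acc 0, east 0, south 0
  cycle 2: PE[1][2] → acc 0, east 0, south 0
  cycle 3: PE[1][2] → acc 97, east 97, south 7
  cycle 4: PE[1][2] → acc 88, east 88, south 8
  cycle 5: PE[1][2] → acc 40, east 40, south 5

(row, col, cycle) = (1, 2, 5)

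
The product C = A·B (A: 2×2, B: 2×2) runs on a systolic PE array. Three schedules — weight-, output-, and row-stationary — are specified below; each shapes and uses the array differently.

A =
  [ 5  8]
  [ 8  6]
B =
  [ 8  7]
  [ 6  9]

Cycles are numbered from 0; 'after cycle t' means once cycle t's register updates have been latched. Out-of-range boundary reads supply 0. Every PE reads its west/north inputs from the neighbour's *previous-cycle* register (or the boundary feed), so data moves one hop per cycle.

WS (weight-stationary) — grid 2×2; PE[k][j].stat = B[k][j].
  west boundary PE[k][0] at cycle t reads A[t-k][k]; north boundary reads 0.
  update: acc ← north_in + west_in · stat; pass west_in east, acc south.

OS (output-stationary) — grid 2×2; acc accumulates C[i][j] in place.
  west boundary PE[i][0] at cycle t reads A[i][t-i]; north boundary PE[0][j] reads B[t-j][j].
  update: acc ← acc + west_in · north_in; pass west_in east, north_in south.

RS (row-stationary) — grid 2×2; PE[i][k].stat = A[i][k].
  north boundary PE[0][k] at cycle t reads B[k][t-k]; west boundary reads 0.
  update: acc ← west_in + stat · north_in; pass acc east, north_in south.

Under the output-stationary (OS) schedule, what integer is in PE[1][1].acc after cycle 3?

PE[1][1].acc = 110

Tracing OS — 2×2 array, target PE[1][1]:
  after 0 — PE[0][1] acc=0, pass-E 0, pass-S 0
  after 0 — PE[1][0] acc=0, pass-E 0, pass-S 0
  after 0 — PE[1][1] acc=0, pass-E 0, pass-S 0
  after 1 — PE[0][1] acc=35, pass-E 5, pass-S 7
  after 1 — PE[1][0] acc=64, pass-E 8, pass-S 8
  after 1 — PE[1][1] acc=0, pass-E 0, pass-S 0
  after 2 — PE[0][1] acc=107, pass-E 8, pass-S 9
  after 2 — PE[1][0] acc=100, pass-E 6, pass-S 6
  after 2 — PE[1][1] acc=56, pass-E 8, pass-S 7
  after 3 — PE[0][1] acc=107, pass-E 0, pass-S 0
  after 3 — PE[1][0] acc=100, pass-E 0, pass-S 0
  after 3 — PE[1][1] acc=110, pass-E 6, pass-S 9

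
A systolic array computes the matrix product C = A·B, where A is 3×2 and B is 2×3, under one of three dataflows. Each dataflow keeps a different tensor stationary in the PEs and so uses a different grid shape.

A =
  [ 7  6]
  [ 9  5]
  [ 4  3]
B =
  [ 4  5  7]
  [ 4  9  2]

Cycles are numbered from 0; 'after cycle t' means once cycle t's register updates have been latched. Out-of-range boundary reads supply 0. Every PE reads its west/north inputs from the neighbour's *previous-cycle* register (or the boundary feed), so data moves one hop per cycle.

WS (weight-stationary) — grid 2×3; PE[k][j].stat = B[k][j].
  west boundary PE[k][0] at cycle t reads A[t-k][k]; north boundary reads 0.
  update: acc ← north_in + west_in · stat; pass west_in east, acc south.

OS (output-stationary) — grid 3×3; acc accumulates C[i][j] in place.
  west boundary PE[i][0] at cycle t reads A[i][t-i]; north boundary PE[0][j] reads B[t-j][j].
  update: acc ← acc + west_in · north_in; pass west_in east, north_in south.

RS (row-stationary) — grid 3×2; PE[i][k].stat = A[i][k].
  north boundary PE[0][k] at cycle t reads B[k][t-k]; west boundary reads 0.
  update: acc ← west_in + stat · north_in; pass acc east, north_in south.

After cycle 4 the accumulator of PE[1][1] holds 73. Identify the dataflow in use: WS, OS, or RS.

WS [2×3] PE[1][1] across cycles:
  c0 r1c1: 0 / 0 / 0
  c1 r1c1: 0 / 0 / 0
  c2 r1c1: 89 / 6 / 89
  c3 r1c1: 90 / 5 / 90
  c4 r1c1: 47 / 3 / 47
OS [3×3] PE[1][1] across cycles:
  c0 r1c1: 0 / 0 / 0
  c1 r1c1: 0 / 0 / 0
  c2 r1c1: 45 / 9 / 5
  c3 r1c1: 90 / 5 / 9
  c4 r1c1: 90 / 0 / 0
RS [3×2] PE[1][1] across cycles:
  c0 r1c1: 0 / 0 / 0
  c1 r1c1: 0 / 0 / 0
  c2 r1c1: 56 / 56 / 4
  c3 r1c1: 90 / 90 / 9
  c4 r1c1: 73 / 73 / 2

dataflow = RS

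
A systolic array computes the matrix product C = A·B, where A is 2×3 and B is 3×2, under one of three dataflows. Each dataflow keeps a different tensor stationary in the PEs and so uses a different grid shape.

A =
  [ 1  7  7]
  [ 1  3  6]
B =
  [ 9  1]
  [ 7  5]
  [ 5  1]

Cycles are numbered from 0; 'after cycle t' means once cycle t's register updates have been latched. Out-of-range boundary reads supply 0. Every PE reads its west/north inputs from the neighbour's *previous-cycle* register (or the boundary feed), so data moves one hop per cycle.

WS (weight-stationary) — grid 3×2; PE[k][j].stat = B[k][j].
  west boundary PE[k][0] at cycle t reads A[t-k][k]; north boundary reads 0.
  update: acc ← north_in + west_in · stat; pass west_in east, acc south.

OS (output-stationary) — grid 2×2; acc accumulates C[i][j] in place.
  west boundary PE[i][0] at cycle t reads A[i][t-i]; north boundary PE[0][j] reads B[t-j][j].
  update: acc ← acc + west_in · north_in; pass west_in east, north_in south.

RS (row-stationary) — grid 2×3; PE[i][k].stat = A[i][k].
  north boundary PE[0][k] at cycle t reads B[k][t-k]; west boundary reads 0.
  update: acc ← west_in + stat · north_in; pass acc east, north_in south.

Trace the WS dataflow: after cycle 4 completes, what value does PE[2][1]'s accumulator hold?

PE[2][1].acc = 22

WS on a 3×2 grid — tracing PE[2][1] and its feeders:
  c0 r1c1: 0 / 0 / 0
  c0 r2c0: 0 / 0 / 0
  c0 r2c1: 0 / 0 / 0
  c1 r1c1: 0 / 0 / 0
  c1 r2c0: 0 / 0 / 0
  c1 r2c1: 0 / 0 / 0
  c2 r1c1: 36 / 7 / 36
  c2 r2c0: 93 / 7 / 93
  c2 r2c1: 0 / 0 / 0
  c3 r1c1: 16 / 3 / 16
  c3 r2c0: 60 / 6 / 60
  c3 r2c1: 43 / 7 / 43
  c4 r1c1: 0 / 0 / 0
  c4 r2c0: 0 / 0 / 0
  c4 r2c1: 22 / 6 / 22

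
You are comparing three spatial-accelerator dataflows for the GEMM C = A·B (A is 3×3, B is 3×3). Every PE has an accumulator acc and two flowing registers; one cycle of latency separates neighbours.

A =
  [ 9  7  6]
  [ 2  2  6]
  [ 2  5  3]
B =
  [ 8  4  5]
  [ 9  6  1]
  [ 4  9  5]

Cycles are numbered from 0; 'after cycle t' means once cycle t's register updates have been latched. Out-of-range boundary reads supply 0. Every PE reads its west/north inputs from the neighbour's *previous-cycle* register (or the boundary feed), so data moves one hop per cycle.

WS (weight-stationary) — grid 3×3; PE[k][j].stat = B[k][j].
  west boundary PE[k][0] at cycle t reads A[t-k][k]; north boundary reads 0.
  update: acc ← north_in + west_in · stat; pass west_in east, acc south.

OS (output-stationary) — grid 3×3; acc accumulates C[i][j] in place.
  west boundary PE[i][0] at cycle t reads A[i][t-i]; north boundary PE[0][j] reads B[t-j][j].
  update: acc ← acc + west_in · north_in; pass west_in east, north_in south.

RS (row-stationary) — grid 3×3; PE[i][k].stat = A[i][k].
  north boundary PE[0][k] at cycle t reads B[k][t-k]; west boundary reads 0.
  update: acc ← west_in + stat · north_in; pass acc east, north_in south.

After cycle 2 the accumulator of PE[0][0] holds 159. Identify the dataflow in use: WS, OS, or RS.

Under WS (3×3), PE[0][0]:
  cycle 0: PE[0][0] → acc 72, east 9, south 72
  cycle 1: PE[0][0] → acc 16, east 2, south 16
  cycle 2: PE[0][0] → acc 16, east 2, south 16
Under OS (3×3), PE[0][0]:
  cycle 0: PE[0][0] → acc 72, east 9, south 8
  cycle 1: PE[0][0] → acc 135, east 7, south 9
  cycle 2: PE[0][0] → acc 159, east 6, south 4
Under RS (3×3), PE[0][0]:
  cycle 0: PE[0][0] → acc 72, east 72, south 8
  cycle 1: PE[0][0] → acc 36, east 36, south 4
  cycle 2: PE[0][0] → acc 45, east 45, south 5

dataflow = OS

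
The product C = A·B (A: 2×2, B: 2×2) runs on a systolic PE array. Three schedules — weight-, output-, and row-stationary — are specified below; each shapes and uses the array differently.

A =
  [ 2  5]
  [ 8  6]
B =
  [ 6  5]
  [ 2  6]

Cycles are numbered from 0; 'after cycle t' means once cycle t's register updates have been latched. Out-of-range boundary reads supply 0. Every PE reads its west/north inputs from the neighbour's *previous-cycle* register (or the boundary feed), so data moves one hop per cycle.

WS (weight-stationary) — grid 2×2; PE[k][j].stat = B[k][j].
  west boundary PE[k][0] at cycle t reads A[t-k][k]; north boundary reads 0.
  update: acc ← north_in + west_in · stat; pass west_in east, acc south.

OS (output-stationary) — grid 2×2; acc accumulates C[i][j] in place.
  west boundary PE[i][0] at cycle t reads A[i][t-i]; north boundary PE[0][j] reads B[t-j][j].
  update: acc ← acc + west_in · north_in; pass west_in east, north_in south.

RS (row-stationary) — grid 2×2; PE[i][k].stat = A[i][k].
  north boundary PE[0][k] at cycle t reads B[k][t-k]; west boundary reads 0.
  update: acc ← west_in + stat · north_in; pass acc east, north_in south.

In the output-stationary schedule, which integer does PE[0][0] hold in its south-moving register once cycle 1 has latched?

OS (2×2). Following PE[0][0] plus its west/north inputs:
  after 0 — PE[0][0] acc=12, pass-E 2, pass-S 6
  after 1 — PE[0][0] acc=22, pass-E 5, pass-S 2

register = 2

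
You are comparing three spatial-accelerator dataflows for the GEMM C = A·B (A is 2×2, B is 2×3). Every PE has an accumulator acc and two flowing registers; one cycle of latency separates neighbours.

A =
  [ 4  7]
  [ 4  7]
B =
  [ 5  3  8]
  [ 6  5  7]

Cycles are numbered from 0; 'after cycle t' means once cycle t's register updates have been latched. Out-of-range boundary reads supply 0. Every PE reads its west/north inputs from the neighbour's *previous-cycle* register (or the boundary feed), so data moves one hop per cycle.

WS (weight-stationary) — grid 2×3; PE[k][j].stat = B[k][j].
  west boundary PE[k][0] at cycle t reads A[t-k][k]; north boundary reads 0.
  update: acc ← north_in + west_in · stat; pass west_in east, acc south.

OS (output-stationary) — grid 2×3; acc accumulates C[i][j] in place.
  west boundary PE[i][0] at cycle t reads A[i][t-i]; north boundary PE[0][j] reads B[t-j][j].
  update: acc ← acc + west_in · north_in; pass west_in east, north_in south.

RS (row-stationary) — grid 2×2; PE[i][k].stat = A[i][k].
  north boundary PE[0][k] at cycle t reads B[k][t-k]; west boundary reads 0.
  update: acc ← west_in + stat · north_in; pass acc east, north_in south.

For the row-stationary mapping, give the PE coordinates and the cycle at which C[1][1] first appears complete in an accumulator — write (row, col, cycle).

Under RS, C[1][1] lands at PE[1][1]:
  0: (1,1).acc=0  regs=<0,0>
  1: (1,1).acc=0  regs=<0,0>
  2: (1,1).acc=62  regs=<62,6>
  3: (1,1).acc=47  regs=<47,5>

(row, col, cycle) = (1, 1, 3)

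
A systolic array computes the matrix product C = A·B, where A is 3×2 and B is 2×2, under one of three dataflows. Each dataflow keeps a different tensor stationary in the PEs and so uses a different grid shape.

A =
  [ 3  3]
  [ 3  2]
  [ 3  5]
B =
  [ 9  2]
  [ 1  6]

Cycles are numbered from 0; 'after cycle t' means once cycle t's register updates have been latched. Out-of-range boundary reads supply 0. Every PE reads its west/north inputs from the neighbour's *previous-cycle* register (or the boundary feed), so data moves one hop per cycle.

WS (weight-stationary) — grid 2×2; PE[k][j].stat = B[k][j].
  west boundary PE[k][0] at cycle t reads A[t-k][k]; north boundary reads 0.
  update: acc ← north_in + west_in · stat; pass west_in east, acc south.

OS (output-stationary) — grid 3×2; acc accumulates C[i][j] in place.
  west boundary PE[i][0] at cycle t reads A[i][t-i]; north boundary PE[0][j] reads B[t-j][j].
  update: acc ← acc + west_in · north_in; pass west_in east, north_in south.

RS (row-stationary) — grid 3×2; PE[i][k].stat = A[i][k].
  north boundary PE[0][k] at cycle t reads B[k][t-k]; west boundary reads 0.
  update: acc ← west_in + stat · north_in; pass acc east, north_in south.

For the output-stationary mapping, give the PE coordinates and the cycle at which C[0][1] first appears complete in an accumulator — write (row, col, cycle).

Under OS, C[0][1] lands at PE[0][1]:
  after 0 — PE[0][1] acc=0, pass-E 0, pass-S 0
  after 1 — PE[0][1] acc=6, pass-E 3, pass-S 2
  after 2 — PE[0][1] acc=24, pass-E 3, pass-S 6

(row, col, cycle) = (0, 1, 2)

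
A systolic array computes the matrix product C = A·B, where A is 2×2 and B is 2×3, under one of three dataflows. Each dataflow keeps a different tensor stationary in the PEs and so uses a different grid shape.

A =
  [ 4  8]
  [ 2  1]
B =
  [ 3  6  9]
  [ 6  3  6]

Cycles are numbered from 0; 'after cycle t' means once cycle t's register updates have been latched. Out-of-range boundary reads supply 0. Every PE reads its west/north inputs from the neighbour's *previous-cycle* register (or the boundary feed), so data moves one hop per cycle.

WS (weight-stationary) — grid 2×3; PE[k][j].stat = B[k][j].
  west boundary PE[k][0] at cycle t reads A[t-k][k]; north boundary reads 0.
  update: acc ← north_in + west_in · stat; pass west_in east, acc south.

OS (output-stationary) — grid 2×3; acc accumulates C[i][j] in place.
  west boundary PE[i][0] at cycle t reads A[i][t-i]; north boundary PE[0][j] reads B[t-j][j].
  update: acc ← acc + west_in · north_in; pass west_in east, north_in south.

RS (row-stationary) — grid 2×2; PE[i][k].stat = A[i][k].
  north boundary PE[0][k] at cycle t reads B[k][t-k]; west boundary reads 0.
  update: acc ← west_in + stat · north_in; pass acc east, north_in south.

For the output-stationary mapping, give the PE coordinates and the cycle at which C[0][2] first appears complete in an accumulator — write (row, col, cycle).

(row, col, cycle) = (0, 2, 3)

OS — PE[0][2] is where C[0][2] collects:
  c0 r0c2: 0 / 0 / 0
  c1 r0c2: 0 / 0 / 0
  c2 r0c2: 36 / 4 / 9
  c3 r0c2: 84 / 8 / 6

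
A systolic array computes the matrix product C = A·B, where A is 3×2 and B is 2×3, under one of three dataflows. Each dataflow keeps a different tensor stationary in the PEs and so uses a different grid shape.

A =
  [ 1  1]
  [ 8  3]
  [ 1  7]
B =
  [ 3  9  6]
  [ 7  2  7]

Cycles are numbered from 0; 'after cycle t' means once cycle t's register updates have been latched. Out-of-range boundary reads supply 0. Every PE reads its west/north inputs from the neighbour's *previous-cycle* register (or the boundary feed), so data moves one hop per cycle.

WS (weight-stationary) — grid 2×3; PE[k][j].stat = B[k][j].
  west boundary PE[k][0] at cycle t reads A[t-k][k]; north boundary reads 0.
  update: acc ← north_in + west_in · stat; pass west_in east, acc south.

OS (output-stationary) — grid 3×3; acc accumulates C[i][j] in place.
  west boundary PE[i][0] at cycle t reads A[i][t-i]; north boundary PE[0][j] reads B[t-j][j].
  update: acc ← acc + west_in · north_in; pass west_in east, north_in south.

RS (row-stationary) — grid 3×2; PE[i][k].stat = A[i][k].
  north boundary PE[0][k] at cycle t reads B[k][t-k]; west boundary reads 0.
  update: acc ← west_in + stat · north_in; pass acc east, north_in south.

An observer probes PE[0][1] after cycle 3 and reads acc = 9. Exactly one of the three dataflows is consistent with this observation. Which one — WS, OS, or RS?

dataflow = WS

Under WS (2×3), PE[0][1]:
  cycle 0: PE[0][1] → acc 0, east 0, south 0
  cycle 1: PE[0][1] → acc 9, east 1, south 9
  cycle 2: PE[0][1] → acc 72, east 8, south 72
  cycle 3: PE[0][1] → acc 9, east 1, south 9
Under OS (3×3), PE[0][1]:
  cycle 0: PE[0][1] → acc 0, east 0, south 0
  cycle 1: PE[0][1] → acc 9, east 1, south 9
  cycle 2: PE[0][1] → acc 11, east 1, south 2
  cycle 3: PE[0][1] → acc 11, east 0, south 0
Under RS (3×2), PE[0][1]:
  cycle 0: PE[0][1] → acc 0, east 0, south 0
  cycle 1: PE[0][1] → acc 10, east 10, south 7
  cycle 2: PE[0][1] → acc 11, east 11, south 2
  cycle 3: PE[0][1] → acc 13, east 13, south 7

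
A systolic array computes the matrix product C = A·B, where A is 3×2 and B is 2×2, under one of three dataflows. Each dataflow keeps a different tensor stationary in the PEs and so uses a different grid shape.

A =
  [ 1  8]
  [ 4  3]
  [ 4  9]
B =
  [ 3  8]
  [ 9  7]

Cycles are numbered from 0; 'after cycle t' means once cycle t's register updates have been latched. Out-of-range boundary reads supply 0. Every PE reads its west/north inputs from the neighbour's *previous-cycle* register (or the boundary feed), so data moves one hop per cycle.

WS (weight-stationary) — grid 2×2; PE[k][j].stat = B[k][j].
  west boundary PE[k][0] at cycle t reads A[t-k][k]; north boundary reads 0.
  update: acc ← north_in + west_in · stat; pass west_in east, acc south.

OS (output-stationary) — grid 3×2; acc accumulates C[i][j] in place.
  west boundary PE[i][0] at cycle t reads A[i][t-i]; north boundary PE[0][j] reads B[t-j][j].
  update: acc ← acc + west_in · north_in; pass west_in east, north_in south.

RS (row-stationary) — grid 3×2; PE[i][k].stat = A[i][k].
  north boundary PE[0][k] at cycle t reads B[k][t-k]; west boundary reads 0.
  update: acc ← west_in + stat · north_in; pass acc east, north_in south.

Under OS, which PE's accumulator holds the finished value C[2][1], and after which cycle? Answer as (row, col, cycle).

OS — PE[2][1] is where C[2][1] collects:
  [0] (2,1) acc=0 (h:0 v:0)
  [1] (2,1) acc=0 (h:0 v:0)
  [2] (2,1) acc=0 (h:0 v:0)
  [3] (2,1) acc=32 (h:4 v:8)
  [4] (2,1) acc=95 (h:9 v:7)

(row, col, cycle) = (2, 1, 4)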